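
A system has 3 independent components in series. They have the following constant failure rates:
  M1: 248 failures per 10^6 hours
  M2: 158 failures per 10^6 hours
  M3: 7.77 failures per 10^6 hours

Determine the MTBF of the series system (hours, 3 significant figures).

Series of exponential components: λ_sys = Σ λ_i
λ_sys = 0.000248 + 0.000158 + 0.00000777 = 4.1377e-04 /h
MTBF = 1 / λ_sys = 2420 h

2420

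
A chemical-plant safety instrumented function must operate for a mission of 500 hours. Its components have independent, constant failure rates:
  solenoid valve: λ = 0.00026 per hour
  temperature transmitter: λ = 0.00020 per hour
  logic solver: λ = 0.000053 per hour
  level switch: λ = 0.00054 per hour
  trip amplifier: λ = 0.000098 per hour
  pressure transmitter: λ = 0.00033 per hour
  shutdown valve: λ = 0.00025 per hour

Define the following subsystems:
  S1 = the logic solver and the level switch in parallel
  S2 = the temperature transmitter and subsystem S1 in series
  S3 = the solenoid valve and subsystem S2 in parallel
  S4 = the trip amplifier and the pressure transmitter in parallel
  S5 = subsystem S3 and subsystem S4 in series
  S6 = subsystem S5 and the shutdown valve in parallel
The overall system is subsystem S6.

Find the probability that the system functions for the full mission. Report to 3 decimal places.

R(solenoid valve) = exp(−0.00026 × 500) = 0.87810
R(temperature transmitter) = exp(−0.00020 × 500) = 0.90484
R(logic solver) = exp(−0.000053 × 500) = 0.97385
R(level switch) = exp(−0.00054 × 500) = 0.76338
R(trip amplifier) = exp(−0.000098 × 500) = 0.95218
R(pressure transmitter) = exp(−0.00033 × 500) = 0.84789
R(shutdown valve) = exp(−0.00025 × 500) = 0.88250
Parallel (logic solver and level switch): 1 − (1 − 0.97385)(1 − 0.76338) = 0.99381
Series (temperature transmitter and [0.99381]): 0.90484 × 0.99381 = 0.89924
Parallel (solenoid valve and [0.89924]): 1 − (1 − 0.87810)(1 − 0.89924) = 0.98772
Parallel (trip amplifier and pressure transmitter): 1 − (1 − 0.95218)(1 − 0.84789) = 0.99273
Series ([0.98772] and [0.99273]): 0.98772 × 0.99273 = 0.98054
Parallel ([0.98054] and shutdown valve): 1 − (1 − 0.98054)(1 − 0.88250) = 0.998

0.998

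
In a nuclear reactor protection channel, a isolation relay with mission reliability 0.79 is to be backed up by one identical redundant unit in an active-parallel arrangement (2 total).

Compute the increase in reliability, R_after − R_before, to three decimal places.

R_before = 0.79
R_after = 1 − (1 − 0.79)^2 = 0.956
ΔR = 0.956 − 0.79 = 0.166

0.166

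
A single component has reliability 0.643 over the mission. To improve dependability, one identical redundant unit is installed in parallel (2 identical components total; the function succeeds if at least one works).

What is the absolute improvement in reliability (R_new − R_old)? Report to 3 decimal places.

R_before = 0.643
R_after = 1 − (1 − 0.643)^2 = 0.873
ΔR = 0.873 − 0.643 = 0.230

0.230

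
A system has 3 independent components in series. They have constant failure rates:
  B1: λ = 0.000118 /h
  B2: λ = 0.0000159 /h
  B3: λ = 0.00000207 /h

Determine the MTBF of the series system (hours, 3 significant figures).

7350

Series of exponential components: λ_sys = Σ λ_i
λ_sys = 0.000118 + 0.0000159 + 0.00000207 = 1.3597e-04 /h
MTBF = 1 / λ_sys = 7350 h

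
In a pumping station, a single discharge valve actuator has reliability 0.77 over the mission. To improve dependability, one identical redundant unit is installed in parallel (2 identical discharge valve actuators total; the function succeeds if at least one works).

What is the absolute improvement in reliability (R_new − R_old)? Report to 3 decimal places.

0.177

R_before = 0.77
R_after = 1 − (1 − 0.77)^2 = 0.947
ΔR = 0.947 − 0.77 = 0.177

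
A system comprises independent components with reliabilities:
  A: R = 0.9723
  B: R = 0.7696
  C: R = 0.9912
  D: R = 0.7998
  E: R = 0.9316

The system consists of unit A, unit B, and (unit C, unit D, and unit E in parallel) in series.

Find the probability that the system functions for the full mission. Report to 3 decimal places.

0.748

Parallel (C, D, and E): 1 − (1 − 0.99120)(1 − 0.79980)(1 − 0.93160) = 0.99988
Series (A, B, and [0.99988]): 0.97230 × 0.76960 × 0.99988 = 0.748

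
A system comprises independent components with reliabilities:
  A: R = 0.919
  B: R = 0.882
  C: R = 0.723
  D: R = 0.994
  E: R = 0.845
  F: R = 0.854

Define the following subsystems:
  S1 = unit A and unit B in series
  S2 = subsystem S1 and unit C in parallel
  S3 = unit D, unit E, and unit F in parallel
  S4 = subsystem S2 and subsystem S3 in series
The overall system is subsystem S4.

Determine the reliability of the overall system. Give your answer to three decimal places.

Series (A and B): 0.91900 × 0.88200 = 0.81056
Parallel ([0.81056] and C): 1 − (1 − 0.81056)(1 − 0.72300) = 0.94753
Parallel (D, E, and F): 1 − (1 − 0.99400)(1 − 0.84500)(1 − 0.85400) = 0.99986
Series ([0.94753] and [0.99986]): 0.94753 × 0.99986 = 0.947

0.947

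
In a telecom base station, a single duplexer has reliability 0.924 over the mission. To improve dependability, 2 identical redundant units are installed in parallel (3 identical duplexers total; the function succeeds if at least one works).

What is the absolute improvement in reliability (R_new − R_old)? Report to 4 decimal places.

0.0756

R_before = 0.924
R_after = 1 − (1 − 0.924)^3 = 0.9996
ΔR = 0.9996 − 0.924 = 0.0756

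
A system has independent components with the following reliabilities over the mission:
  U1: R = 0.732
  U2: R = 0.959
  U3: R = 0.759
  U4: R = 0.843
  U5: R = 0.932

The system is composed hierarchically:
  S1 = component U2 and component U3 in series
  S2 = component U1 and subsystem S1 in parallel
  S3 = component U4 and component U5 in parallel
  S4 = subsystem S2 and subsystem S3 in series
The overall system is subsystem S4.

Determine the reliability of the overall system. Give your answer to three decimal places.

0.917

Series (U2 and U3): 0.95900 × 0.75900 = 0.72788
Parallel (U1 and [0.72788]): 1 − (1 − 0.73200)(1 − 0.72788) = 0.92707
Parallel (U4 and U5): 1 − (1 − 0.84300)(1 − 0.93200) = 0.98932
Series ([0.92707] and [0.98932]): 0.92707 × 0.98932 = 0.917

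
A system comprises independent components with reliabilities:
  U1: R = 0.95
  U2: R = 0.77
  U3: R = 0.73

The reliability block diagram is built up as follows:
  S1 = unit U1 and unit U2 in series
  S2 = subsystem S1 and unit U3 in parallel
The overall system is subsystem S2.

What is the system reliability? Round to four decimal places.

0.9275

Series (U1 and U2): 0.950000 × 0.770000 = 0.731500
Parallel ([0.731500] and U3): 1 − (1 − 0.731500)(1 − 0.730000) = 0.9275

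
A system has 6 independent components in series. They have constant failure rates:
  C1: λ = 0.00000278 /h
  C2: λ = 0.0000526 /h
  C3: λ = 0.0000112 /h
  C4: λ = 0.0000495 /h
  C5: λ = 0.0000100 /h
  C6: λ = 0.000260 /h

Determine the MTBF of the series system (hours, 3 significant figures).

2590

Series of exponential components: λ_sys = Σ λ_i
λ_sys = 0.00000278 + 0.0000526 + 0.0000112 + 0.0000495 + 0.0000100 + 0.000260 = 3.8608e-04 /h
MTBF = 1 / λ_sys = 2590 h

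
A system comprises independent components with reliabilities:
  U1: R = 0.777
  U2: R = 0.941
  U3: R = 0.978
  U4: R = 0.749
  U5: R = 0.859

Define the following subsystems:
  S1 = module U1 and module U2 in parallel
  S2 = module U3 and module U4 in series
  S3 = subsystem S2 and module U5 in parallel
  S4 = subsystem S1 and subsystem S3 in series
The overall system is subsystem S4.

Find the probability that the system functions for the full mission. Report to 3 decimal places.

0.950

Parallel (U1 and U2): 1 − (1 − 0.77700)(1 − 0.94100) = 0.98684
Series (U3 and U4): 0.97800 × 0.74900 = 0.73252
Parallel ([0.73252] and U5): 1 − (1 − 0.73252)(1 − 0.85900) = 0.96229
Series ([0.98684] and [0.96229]): 0.98684 × 0.96229 = 0.950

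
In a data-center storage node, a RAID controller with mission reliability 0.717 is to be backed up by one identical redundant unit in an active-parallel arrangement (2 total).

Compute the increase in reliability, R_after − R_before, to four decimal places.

0.2029

R_before = 0.717
R_after = 1 − (1 − 0.717)^2 = 0.9199
ΔR = 0.9199 − 0.717 = 0.2029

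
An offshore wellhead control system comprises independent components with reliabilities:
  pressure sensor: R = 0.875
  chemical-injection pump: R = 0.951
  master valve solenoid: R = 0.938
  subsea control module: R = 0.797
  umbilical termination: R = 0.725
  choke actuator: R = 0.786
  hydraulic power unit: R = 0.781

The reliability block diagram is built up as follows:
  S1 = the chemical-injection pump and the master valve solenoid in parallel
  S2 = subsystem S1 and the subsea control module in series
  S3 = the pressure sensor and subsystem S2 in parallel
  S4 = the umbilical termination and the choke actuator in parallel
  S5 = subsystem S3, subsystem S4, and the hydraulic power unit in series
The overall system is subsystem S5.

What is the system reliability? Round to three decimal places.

Parallel (chemical-injection pump and master valve solenoid): 1 − (1 − 0.95100)(1 − 0.93800) = 0.99696
Series ([0.99696] and subsea control module): 0.99696 × 0.79700 = 0.79458
Parallel (pressure sensor and [0.79458]): 1 − (1 − 0.87500)(1 − 0.79458) = 0.97432
Parallel (umbilical termination and choke actuator): 1 − (1 − 0.72500)(1 − 0.78600) = 0.94115
Series ([0.97432], [0.94115], and hydraulic power unit): 0.97432 × 0.94115 × 0.78100 = 0.716

0.716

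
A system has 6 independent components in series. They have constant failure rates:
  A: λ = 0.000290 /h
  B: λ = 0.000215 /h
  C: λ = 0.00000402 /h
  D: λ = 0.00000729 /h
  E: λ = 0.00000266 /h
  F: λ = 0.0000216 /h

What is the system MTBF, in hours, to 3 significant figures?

Series of exponential components: λ_sys = Σ λ_i
λ_sys = 0.000290 + 0.000215 + 0.00000402 + 0.00000729 + 0.00000266 + 0.0000216 = 5.4057e-04 /h
MTBF = 1 / λ_sys = 1850 h

1850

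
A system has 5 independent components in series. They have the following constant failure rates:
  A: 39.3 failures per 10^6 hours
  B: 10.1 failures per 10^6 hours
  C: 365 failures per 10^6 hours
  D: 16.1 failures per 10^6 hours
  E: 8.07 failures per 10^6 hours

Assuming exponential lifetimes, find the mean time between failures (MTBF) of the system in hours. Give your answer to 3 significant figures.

2280

Series of exponential components: λ_sys = Σ λ_i
λ_sys = 0.0000393 + 0.0000101 + 0.000365 + 0.0000161 + 0.00000807 = 4.3857e-04 /h
MTBF = 1 / λ_sys = 2280 h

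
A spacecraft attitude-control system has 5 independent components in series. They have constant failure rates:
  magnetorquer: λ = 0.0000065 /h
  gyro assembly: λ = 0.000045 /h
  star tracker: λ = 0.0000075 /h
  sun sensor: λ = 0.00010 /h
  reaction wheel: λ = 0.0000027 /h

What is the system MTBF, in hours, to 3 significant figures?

6180

Series of exponential components: λ_sys = Σ λ_i
λ_sys = 0.0000065 + 0.000045 + 0.0000075 + 0.00010 + 0.0000027 = 1.6170e-04 /h
MTBF = 1 / λ_sys = 6180 h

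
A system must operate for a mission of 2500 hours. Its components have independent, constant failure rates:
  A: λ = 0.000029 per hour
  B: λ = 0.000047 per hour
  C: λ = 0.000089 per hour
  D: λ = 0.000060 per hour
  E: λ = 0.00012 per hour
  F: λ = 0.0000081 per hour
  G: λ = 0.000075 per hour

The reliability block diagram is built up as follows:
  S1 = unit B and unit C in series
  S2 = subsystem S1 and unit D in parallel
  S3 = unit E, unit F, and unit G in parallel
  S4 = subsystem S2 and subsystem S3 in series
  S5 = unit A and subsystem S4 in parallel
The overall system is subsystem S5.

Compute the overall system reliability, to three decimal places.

0.997

R(A) = exp(−0.000029 × 2500) = 0.93007
R(B) = exp(−0.000047 × 2500) = 0.88914
R(C) = exp(−0.000089 × 2500) = 0.80052
R(D) = exp(−0.000060 × 2500) = 0.86071
R(E) = exp(−0.00012 × 2500) = 0.74082
R(F) = exp(−0.0000081 × 2500) = 0.97995
R(G) = exp(−0.000075 × 2500) = 0.82903
Series (B and C): 0.88914 × 0.80052 = 0.71177
Parallel ([0.71177] and D): 1 − (1 − 0.71177)(1 − 0.86071) = 0.95985
Parallel (E, F, and G): 1 − (1 − 0.74082)(1 − 0.97995)(1 − 0.82903) = 0.99911
Series ([0.95985] and [0.99911]): 0.95985 × 0.99911 = 0.95900
Parallel (A and [0.95900]): 1 − (1 − 0.93007)(1 − 0.95900) = 0.997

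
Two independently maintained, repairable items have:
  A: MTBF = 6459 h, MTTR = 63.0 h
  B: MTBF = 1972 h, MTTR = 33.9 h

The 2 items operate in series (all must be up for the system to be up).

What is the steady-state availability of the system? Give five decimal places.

A(A) = MTBF/(MTBF+MTTR) = 6459/(6459+63.0) = 0.990340
A(B) = MTBF/(MTBF+MTTR) = 1972/(1972+33.9) = 0.983100
Series availability: 0.990340 × 0.983100 = 0.97360

0.97360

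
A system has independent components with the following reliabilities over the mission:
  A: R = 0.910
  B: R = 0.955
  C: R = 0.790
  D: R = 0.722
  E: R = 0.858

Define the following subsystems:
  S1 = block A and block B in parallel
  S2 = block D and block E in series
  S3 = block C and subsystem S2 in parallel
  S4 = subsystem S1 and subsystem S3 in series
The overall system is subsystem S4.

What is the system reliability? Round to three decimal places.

Parallel (A and B): 1 − (1 − 0.91000)(1 − 0.95500) = 0.99595
Series (D and E): 0.72200 × 0.85800 = 0.61948
Parallel (C and [0.61948]): 1 − (1 − 0.79000)(1 − 0.61948) = 0.92009
Series ([0.99595] and [0.92009]): 0.99595 × 0.92009 = 0.916

0.916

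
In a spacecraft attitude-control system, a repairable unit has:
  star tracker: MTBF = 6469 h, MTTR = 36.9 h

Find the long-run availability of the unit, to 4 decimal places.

0.9943

A(star tracker) = MTBF/(MTBF+MTTR) = 6469/(6469+36.9) = 0.9943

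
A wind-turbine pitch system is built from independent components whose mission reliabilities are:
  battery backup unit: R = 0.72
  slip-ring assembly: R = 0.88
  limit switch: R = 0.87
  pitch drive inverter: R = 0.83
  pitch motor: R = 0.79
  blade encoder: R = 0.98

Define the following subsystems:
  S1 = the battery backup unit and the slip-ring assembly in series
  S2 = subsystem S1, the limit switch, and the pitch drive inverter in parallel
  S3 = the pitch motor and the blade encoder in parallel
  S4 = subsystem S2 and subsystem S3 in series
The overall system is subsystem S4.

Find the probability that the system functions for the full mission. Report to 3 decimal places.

Series (battery backup unit and slip-ring assembly): 0.72000 × 0.88000 = 0.63360
Parallel ([0.63360], limit switch, and pitch drive inverter): 1 − (1 − 0.63360)(1 − 0.87000)(1 − 0.83000) = 0.99190
Parallel (pitch motor and blade encoder): 1 − (1 − 0.79000)(1 − 0.98000) = 0.99580
Series ([0.99190] and [0.99580]): 0.99190 × 0.99580 = 0.988

0.988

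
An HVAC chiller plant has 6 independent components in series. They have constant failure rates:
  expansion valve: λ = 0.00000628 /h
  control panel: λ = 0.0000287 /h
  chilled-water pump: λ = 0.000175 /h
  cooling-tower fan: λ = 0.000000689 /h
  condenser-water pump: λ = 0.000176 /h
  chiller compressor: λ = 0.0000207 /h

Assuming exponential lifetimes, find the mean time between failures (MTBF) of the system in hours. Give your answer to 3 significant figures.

Series of exponential components: λ_sys = Σ λ_i
λ_sys = 0.00000628 + 0.0000287 + 0.000175 + 0.000000689 + 0.000176 + 0.0000207 = 4.0737e-04 /h
MTBF = 1 / λ_sys = 2450 h

2450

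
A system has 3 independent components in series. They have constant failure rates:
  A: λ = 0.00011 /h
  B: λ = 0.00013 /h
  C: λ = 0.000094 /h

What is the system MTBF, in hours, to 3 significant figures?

2990

Series of exponential components: λ_sys = Σ λ_i
λ_sys = 0.00011 + 0.00013 + 0.000094 = 3.3400e-04 /h
MTBF = 1 / λ_sys = 2990 h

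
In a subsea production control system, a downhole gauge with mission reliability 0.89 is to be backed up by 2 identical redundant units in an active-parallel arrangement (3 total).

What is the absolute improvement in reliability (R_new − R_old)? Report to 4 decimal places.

R_before = 0.89
R_after = 1 − (1 − 0.89)^3 = 0.9987
ΔR = 0.9987 − 0.89 = 0.1087

0.1087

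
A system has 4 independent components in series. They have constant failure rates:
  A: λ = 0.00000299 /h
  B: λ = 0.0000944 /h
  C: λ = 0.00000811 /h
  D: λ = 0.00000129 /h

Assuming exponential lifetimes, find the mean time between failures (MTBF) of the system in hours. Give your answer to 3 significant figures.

9360

Series of exponential components: λ_sys = Σ λ_i
λ_sys = 0.00000299 + 0.0000944 + 0.00000811 + 0.00000129 = 1.0679e-04 /h
MTBF = 1 / λ_sys = 9360 h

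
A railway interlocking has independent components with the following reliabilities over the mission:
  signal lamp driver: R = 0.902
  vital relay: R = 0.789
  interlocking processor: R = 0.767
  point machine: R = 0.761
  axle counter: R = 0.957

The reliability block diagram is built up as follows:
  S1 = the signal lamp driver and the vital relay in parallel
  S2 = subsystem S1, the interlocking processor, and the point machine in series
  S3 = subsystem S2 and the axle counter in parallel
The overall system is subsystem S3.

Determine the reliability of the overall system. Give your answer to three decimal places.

Parallel (signal lamp driver and vital relay): 1 − (1 − 0.90200)(1 − 0.78900) = 0.97932
Series ([0.97932], interlocking processor, and point machine): 0.97932 × 0.76700 × 0.76100 = 0.57162
Parallel ([0.57162] and axle counter): 1 − (1 − 0.57162)(1 − 0.95700) = 0.982

0.982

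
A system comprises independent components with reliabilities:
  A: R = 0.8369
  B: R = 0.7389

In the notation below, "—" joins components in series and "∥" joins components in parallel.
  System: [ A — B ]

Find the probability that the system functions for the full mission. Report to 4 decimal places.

Series (A and B): 0.836900 × 0.738900 = 0.6184

0.6184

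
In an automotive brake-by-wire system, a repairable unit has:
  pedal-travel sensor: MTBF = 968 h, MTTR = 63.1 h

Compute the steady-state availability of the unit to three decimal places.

0.939

A(pedal-travel sensor) = MTBF/(MTBF+MTTR) = 968/(968+63.1) = 0.939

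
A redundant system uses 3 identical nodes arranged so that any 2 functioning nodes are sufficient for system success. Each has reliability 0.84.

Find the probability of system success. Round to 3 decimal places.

R = Σ_{i=2}^{3} C(3,i) p^i (1−p)^{3−i} with p = 0.84
C(3,2)·0.84^2·0.16^1 = 0.33869
C(3,3)·0.84^3·0.16^0 = 0.59270
Sum = 0.931

0.931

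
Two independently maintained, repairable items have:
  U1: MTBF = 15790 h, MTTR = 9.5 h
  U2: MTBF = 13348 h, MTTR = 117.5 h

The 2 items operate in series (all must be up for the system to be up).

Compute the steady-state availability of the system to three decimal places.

A(U1) = MTBF/(MTBF+MTTR) = 15790/(15790+9.5) = 0.999399
A(U2) = MTBF/(MTBF+MTTR) = 13348/(13348+117.5) = 0.991274
Series availability: 0.999399 × 0.991274 = 0.991

0.991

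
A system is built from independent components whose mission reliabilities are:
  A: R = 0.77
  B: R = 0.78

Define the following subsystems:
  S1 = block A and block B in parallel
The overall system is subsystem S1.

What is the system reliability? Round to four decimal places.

0.9494

Parallel (A and B): 1 − (1 − 0.770000)(1 − 0.780000) = 0.9494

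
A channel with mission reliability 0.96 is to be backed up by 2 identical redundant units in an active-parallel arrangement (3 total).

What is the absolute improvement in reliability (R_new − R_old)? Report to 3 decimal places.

0.040

R_before = 0.96
R_after = 1 − (1 − 0.96)^3 = 1.000
ΔR = 1.000 − 0.96 = 0.040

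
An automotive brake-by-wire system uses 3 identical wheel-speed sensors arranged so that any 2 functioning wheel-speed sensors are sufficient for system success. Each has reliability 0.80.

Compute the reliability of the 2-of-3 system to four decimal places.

0.8960

R = Σ_{i=2}^{3} C(3,i) p^i (1−p)^{3−i} with p = 0.80
C(3,2)·0.80^2·0.20^1 = 0.384000
C(3,3)·0.80^3·0.20^0 = 0.512000
Sum = 0.8960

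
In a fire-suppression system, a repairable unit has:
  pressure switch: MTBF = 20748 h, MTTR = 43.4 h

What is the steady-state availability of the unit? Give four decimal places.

0.9979

A(pressure switch) = MTBF/(MTBF+MTTR) = 20748/(20748+43.4) = 0.9979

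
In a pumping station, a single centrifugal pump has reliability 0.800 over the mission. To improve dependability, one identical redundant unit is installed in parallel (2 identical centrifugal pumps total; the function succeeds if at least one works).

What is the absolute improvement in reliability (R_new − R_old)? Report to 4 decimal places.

0.1600

R_before = 0.800
R_after = 1 − (1 − 0.800)^2 = 0.9600
ΔR = 0.9600 − 0.800 = 0.1600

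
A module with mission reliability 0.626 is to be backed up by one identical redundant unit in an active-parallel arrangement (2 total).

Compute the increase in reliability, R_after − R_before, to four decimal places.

R_before = 0.626
R_after = 1 − (1 − 0.626)^2 = 0.8601
ΔR = 0.8601 − 0.626 = 0.2341

0.2341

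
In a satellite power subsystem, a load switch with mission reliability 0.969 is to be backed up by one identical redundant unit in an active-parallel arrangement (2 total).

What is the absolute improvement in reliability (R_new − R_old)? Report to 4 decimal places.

0.0300

R_before = 0.969
R_after = 1 − (1 − 0.969)^2 = 0.9990
ΔR = 0.9990 − 0.969 = 0.0300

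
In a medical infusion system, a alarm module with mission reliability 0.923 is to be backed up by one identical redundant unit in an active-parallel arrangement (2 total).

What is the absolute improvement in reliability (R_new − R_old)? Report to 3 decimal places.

R_before = 0.923
R_after = 1 − (1 − 0.923)^2 = 0.994
ΔR = 0.994 − 0.923 = 0.071

0.071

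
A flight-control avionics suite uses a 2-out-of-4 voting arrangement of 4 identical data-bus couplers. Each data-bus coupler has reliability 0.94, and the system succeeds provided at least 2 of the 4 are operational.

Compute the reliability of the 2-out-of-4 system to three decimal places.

R = Σ_{i=2}^{4} C(4,i) p^i (1−p)^{4−i} with p = 0.94
C(4,2)·0.94^2·0.06^2 = 0.01909
C(4,3)·0.94^3·0.06^1 = 0.19934
C(4,4)·0.94^4·0.06^0 = 0.78075
Sum = 0.999

0.999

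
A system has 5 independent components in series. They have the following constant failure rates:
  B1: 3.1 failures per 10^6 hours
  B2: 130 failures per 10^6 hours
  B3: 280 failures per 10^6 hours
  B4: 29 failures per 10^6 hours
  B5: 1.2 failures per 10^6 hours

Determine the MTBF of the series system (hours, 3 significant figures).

Series of exponential components: λ_sys = Σ λ_i
λ_sys = 0.0000031 + 0.00013 + 0.00028 + 0.000029 + 0.0000012 = 4.4330e-04 /h
MTBF = 1 / λ_sys = 2260 h

2260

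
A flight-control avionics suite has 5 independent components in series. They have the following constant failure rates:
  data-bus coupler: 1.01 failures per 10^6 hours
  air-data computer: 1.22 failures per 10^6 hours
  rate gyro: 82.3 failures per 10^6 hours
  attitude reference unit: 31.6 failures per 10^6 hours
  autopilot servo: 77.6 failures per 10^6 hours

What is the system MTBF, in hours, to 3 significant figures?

Series of exponential components: λ_sys = Σ λ_i
λ_sys = 0.00000101 + 0.00000122 + 0.0000823 + 0.0000316 + 0.0000776 = 1.9373e-04 /h
MTBF = 1 / λ_sys = 5160 h

5160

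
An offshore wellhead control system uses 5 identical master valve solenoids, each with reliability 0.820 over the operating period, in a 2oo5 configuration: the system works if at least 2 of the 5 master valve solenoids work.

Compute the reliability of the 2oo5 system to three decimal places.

R = Σ_{i=2}^{5} C(5,i) p^i (1−p)^{5−i} with p = 0.820
C(5,2)·0.820^2·0.180^3 = 0.03921
C(5,3)·0.820^3·0.180^2 = 0.17864
C(5,4)·0.820^4·0.180^1 = 0.40691
C(5,5)·0.820^5·0.180^0 = 0.37074
Sum = 0.996

0.996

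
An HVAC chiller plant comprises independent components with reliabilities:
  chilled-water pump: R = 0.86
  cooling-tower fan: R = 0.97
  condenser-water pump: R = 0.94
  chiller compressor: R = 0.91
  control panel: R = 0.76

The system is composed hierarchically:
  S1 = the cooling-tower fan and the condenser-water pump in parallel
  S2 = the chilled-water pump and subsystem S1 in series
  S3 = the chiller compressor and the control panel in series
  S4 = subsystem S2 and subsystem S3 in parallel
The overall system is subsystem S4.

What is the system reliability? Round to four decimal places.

0.9563

Parallel (cooling-tower fan and condenser-water pump): 1 − (1 − 0.970000)(1 − 0.940000) = 0.998200
Series (chilled-water pump and [0.998200]): 0.860000 × 0.998200 = 0.858452
Series (chiller compressor and control panel): 0.910000 × 0.760000 = 0.691600
Parallel ([0.858452] and [0.691600]): 1 − (1 − 0.858452)(1 − 0.691600) = 0.9563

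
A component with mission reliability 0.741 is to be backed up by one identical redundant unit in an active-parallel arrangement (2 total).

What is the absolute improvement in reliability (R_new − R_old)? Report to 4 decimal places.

R_before = 0.741
R_after = 1 − (1 − 0.741)^2 = 0.9329
ΔR = 0.9329 − 0.741 = 0.1919

0.1919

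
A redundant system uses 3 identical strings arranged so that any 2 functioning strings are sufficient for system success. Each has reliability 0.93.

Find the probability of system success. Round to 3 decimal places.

0.986

R = Σ_{i=2}^{3} C(3,i) p^i (1−p)^{3−i} with p = 0.93
C(3,2)·0.93^2·0.07^1 = 0.18163
C(3,3)·0.93^3·0.07^0 = 0.80436
Sum = 0.986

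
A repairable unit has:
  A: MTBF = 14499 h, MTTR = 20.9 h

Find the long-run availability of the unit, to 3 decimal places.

0.999

A(A) = MTBF/(MTBF+MTTR) = 14499/(14499+20.9) = 0.999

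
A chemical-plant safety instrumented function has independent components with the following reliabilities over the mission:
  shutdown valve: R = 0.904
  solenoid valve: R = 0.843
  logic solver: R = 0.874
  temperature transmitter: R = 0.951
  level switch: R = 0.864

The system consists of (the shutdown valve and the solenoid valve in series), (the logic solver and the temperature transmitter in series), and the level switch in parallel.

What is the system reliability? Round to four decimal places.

0.9945

Series (shutdown valve and solenoid valve): 0.904000 × 0.843000 = 0.762072
Series (logic solver and temperature transmitter): 0.874000 × 0.951000 = 0.831174
Parallel ([0.762072], [0.831174], and level switch): 1 − (1 − 0.762072)(1 − 0.831174)(1 − 0.864000) = 0.9945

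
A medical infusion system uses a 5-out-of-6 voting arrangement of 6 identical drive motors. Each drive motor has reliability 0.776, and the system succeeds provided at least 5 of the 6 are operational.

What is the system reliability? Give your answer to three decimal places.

R = Σ_{i=5}^{6} C(6,i) p^i (1−p)^{6−i} with p = 0.776
C(6,5)·0.776^5·0.224^1 = 0.37819
C(6,6)·0.776^6·0.224^0 = 0.21836
Sum = 0.597

0.597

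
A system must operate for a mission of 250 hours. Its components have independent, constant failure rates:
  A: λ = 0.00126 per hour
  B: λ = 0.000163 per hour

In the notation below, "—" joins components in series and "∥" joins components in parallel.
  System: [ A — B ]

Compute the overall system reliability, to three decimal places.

0.701

R(A) = exp(−0.00126 × 250) = 0.72979
R(B) = exp(−0.000163 × 250) = 0.96007
Series (A and B): 0.72979 × 0.96007 = 0.701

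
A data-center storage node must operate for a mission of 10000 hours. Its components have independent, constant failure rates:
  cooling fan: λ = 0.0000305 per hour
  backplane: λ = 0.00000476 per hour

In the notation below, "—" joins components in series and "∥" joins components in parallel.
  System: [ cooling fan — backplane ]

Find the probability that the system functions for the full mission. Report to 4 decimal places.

R(cooling fan) = exp(−0.0000305 × 10000) = 0.737123
R(backplane) = exp(−0.00000476 × 10000) = 0.953515
Series (cooling fan and backplane): 0.737123 × 0.953515 = 0.7029

0.7029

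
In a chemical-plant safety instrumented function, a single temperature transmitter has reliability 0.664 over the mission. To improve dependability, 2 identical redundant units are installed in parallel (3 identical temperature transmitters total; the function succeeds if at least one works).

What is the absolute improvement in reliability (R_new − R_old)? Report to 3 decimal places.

0.298

R_before = 0.664
R_after = 1 − (1 − 0.664)^3 = 0.962
ΔR = 0.962 − 0.664 = 0.298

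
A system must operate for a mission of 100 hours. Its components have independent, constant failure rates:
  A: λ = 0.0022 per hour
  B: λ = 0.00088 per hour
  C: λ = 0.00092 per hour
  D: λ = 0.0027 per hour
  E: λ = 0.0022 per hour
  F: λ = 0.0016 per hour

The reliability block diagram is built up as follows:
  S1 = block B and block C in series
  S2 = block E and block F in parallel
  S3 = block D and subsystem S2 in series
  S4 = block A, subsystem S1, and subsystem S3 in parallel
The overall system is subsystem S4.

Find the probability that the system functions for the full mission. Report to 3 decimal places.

R(A) = exp(−0.0022 × 100) = 0.80252
R(B) = exp(−0.00088 × 100) = 0.91576
R(C) = exp(−0.00092 × 100) = 0.91211
R(D) = exp(−0.0027 × 100) = 0.76338
R(E) = exp(−0.0022 × 100) = 0.80252
R(F) = exp(−0.0016 × 100) = 0.85214
Series (B and C): 0.91576 × 0.91211 = 0.83527
Parallel (E and F): 1 − (1 − 0.80252)(1 − 0.85214) = 0.97080
Series (D and [0.97080]): 0.76338 × 0.97080 = 0.74109
Parallel (A, [0.83527], and [0.74109]): 1 − (1 − 0.80252)(1 − 0.83527)(1 − 0.74109) = 0.992

0.992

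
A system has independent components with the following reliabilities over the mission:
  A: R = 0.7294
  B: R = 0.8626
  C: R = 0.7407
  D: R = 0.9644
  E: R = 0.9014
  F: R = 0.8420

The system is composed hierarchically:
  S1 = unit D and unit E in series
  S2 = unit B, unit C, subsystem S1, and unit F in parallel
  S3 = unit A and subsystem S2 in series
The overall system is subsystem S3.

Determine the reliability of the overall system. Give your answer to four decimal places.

0.7289

Series (D and E): 0.964400 × 0.901400 = 0.869310
Parallel (B, C, [0.869310], and F): 1 − (1 − 0.862600)(1 − 0.740700)(1 − 0.869310)(1 − 0.842000) = 0.999264
Series (A and [0.999264]): 0.729400 × 0.999264 = 0.7289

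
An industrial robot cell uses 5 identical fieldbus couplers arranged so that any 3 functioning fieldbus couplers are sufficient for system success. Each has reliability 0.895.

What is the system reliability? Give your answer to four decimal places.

R = Σ_{i=3}^{5} C(5,i) p^i (1−p)^{5−i} with p = 0.895
C(5,3)·0.895^3·0.105^2 = 0.079040
C(5,4)·0.895^4·0.105^1 = 0.336862
C(5,5)·0.895^5·0.105^0 = 0.574269
Sum = 0.9902

0.9902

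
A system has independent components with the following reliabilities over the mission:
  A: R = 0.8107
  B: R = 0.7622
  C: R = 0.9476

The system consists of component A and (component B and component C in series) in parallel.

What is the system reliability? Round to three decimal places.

0.947

Series (B and C): 0.76220 × 0.94760 = 0.72226
Parallel (A and [0.72226]): 1 − (1 − 0.81070)(1 − 0.72226) = 0.947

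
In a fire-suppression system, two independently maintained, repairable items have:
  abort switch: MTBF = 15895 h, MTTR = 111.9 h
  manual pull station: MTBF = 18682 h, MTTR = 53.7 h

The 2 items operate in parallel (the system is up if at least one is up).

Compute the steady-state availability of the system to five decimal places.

A(abort switch) = MTBF/(MTBF+MTTR) = 15895/(15895+111.9) = 0.993009
A(manual pull station) = MTBF/(MTBF+MTTR) = 18682/(18682+53.7) = 0.997134
Parallel availability: 1 − (1 − 0.993009)(1 − 0.997134) = 0.99998

0.99998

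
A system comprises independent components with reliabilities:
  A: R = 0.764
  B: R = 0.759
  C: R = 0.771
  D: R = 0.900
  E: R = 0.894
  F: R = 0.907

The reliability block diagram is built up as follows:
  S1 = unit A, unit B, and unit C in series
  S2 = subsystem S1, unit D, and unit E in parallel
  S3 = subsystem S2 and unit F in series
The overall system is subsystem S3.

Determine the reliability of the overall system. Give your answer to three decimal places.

Series (A, B, and C): 0.76400 × 0.75900 × 0.77100 = 0.44708
Parallel ([0.44708], D, and E): 1 − (1 − 0.44708)(1 − 0.90000)(1 − 0.89400) = 0.99414
Series ([0.99414] and F): 0.99414 × 0.90700 = 0.902

0.902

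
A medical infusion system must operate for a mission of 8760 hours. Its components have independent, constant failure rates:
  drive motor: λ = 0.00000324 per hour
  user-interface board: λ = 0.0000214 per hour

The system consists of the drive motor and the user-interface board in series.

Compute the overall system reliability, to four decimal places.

R(drive motor) = exp(−0.00000324 × 8760) = 0.972017
R(user-interface board) = exp(−0.0000214 × 8760) = 0.829059
Series (drive motor and user-interface board): 0.972017 × 0.829059 = 0.8059

0.8059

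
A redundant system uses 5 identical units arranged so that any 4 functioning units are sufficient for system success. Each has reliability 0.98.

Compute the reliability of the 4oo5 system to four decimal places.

0.9962

R = Σ_{i=4}^{5} C(5,i) p^i (1−p)^{5−i} with p = 0.98
C(5,4)·0.98^4·0.02^1 = 0.092237
C(5,5)·0.98^5·0.02^0 = 0.903921
Sum = 0.9962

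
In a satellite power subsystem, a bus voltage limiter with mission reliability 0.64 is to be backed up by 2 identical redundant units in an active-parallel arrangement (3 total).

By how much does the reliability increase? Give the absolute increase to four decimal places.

0.3133

R_before = 0.64
R_after = 1 − (1 − 0.64)^3 = 0.9533
ΔR = 0.9533 − 0.64 = 0.3133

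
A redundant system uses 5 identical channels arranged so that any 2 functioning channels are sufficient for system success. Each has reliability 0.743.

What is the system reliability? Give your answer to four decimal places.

0.9827

R = Σ_{i=2}^{5} C(5,i) p^i (1−p)^{5−i} with p = 0.743
C(5,2)·0.743^2·0.257^3 = 0.093708
C(5,3)·0.743^3·0.257^2 = 0.270915
C(5,4)·0.743^4·0.257^1 = 0.391614
C(5,5)·0.743^5·0.257^0 = 0.226435
Sum = 0.9827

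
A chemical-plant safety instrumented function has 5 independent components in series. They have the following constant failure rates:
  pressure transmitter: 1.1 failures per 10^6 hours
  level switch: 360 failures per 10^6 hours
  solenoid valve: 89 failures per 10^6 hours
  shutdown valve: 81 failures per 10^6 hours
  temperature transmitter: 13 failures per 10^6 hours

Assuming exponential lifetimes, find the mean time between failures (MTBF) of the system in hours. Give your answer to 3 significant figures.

Series of exponential components: λ_sys = Σ λ_i
λ_sys = 0.0000011 + 0.00036 + 0.000089 + 0.000081 + 0.000013 = 5.4410e-04 /h
MTBF = 1 / λ_sys = 1840 h

1840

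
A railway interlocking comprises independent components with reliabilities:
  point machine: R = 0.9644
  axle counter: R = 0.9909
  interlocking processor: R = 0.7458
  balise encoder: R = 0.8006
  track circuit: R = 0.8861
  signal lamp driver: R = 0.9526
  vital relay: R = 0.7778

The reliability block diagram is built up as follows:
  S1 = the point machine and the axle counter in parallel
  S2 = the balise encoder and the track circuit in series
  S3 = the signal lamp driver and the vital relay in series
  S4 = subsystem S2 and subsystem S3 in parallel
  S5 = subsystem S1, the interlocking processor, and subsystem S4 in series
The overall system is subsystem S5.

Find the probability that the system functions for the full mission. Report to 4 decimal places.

0.6894

Parallel (point machine and axle counter): 1 − (1 − 0.964400)(1 − 0.990900) = 0.999676
Series (balise encoder and track circuit): 0.800600 × 0.886100 = 0.709412
Series (signal lamp driver and vital relay): 0.952600 × 0.777800 = 0.740932
Parallel ([0.709412] and [0.740932]): 1 − (1 − 0.709412)(1 − 0.740932) = 0.924718
Series ([0.999676], interlocking processor, and [0.924718]): 0.999676 × 0.745800 × 0.924718 = 0.6894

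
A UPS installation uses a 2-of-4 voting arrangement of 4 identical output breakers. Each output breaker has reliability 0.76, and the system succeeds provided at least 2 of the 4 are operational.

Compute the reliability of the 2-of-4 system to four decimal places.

R = Σ_{i=2}^{4} C(4,i) p^i (1−p)^{4−i} with p = 0.76
C(4,2)·0.76^2·0.24^2 = 0.199619
C(4,3)·0.76^3·0.24^1 = 0.421417
C(4,4)·0.76^4·0.24^0 = 0.333622
Sum = 0.9547

0.9547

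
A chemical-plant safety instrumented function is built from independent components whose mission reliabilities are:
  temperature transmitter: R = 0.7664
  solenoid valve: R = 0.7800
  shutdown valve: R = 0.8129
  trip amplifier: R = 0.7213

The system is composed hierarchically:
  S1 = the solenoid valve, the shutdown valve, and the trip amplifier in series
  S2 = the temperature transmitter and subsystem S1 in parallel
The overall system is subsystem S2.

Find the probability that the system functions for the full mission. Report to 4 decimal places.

0.8732

Series (solenoid valve, shutdown valve, and trip amplifier): 0.780000 × 0.812900 × 0.721300 = 0.457349
Parallel (temperature transmitter and [0.457349]): 1 − (1 − 0.766400)(1 − 0.457349) = 0.8732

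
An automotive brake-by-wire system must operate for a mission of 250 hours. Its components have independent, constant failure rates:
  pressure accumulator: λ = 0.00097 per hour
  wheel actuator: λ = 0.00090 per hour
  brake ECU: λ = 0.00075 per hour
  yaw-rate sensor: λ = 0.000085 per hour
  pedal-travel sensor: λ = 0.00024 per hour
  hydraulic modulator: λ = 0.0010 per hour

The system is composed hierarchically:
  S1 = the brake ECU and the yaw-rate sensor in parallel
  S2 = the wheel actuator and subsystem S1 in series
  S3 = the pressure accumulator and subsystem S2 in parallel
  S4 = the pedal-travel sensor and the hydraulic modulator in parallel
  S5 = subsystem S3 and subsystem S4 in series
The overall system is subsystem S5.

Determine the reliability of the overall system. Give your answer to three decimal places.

0.944

R(pressure accumulator) = exp(−0.00097 × 250) = 0.78466
R(wheel actuator) = exp(−0.00090 × 250) = 0.79852
R(brake ECU) = exp(−0.00075 × 250) = 0.82903
R(yaw-rate sensor) = exp(−0.000085 × 250) = 0.97897
R(pedal-travel sensor) = exp(−0.00024 × 250) = 0.94176
R(hydraulic modulator) = exp(−0.0010 × 250) = 0.77880
Parallel (brake ECU and yaw-rate sensor): 1 − (1 − 0.82903)(1 − 0.97897) = 0.99640
Series (wheel actuator and [0.99640]): 0.79852 × 0.99640 = 0.79565
Parallel (pressure accumulator and [0.79565]): 1 − (1 − 0.78466)(1 − 0.79565) = 0.95600
Parallel (pedal-travel sensor and hydraulic modulator): 1 − (1 − 0.94176)(1 − 0.77880) = 0.98712
Series ([0.95600] and [0.98712]): 0.95600 × 0.98712 = 0.944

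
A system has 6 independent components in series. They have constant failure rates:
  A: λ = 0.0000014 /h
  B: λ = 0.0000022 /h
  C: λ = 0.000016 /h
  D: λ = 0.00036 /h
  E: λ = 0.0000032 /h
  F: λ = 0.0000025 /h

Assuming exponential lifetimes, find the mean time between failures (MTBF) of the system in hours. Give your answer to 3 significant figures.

Series of exponential components: λ_sys = Σ λ_i
λ_sys = 0.0000014 + 0.0000022 + 0.000016 + 0.00036 + 0.0000032 + 0.0000025 = 3.8530e-04 /h
MTBF = 1 / λ_sys = 2600 h

2600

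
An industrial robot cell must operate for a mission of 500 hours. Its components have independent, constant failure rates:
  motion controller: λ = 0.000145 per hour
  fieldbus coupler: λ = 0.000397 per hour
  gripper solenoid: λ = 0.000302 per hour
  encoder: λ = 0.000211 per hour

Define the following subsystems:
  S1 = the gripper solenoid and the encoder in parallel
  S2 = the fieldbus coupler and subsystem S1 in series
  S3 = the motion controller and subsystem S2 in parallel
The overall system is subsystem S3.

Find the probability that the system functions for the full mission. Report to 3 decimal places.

0.987

R(motion controller) = exp(−0.000145 × 500) = 0.93007
R(fieldbus coupler) = exp(−0.000397 × 500) = 0.81996
R(gripper solenoid) = exp(−0.000302 × 500) = 0.85985
R(encoder) = exp(−0.000211 × 500) = 0.89987
Parallel (gripper solenoid and encoder): 1 − (1 − 0.85985)(1 − 0.89987) = 0.98597
Series (fieldbus coupler and [0.98597]): 0.81996 × 0.98597 = 0.80846
Parallel (motion controller and [0.80846]): 1 − (1 − 0.93007)(1 − 0.80846) = 0.987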